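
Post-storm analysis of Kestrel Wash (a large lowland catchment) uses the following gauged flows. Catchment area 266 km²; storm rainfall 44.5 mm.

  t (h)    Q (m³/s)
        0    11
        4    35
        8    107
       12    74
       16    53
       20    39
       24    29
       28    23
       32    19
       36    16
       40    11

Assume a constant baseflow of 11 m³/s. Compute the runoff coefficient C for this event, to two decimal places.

C ≈ 0.36

ΣQ_DR = 296.0 m³/s; V = ΣQ_DR·Δt = 4.262 × 10^6 m³.
Runoff depth d = V / A = 16.02 mm.
C = d / P = 16.02 / 44.5 = 0.36.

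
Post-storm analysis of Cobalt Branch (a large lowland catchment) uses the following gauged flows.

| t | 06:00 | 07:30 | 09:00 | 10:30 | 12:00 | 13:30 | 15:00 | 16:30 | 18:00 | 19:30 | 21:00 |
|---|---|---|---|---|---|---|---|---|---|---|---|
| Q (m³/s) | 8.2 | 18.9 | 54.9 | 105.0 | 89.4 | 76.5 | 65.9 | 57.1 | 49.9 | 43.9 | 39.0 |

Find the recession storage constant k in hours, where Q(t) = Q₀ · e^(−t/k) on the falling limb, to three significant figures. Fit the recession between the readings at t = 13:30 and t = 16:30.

k ≈ 10.3 h

On the falling limb, Q drops from 76.5 to 57.1 m³/s between t = 13:30 and t = 16:30 (Δt = 3 h).
k = −Δt / ln(Q₂/Q₁) = −3 / ln(57.1/76.5) = 10.3 h.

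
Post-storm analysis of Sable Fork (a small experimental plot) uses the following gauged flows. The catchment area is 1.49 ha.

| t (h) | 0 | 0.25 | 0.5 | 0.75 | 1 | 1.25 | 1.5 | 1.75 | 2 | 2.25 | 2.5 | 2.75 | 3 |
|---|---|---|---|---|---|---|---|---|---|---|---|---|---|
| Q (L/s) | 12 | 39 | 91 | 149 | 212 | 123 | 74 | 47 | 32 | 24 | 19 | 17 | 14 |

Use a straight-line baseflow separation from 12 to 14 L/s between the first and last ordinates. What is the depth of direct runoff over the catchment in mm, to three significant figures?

Direct runoff: 0.00, 26.83, 78.67, 136.50, 199.33, 110.17, 61.00, 33.83, 18.67, 10.50, 5.33, 3.17, 0.00 L/s; ΣQ_DR = 684.0 L/s.
V = ΣQ_DR · Δt = 684.0 × 900 s = 6.156 × 10^5 L.
Over A = 1.49 ha, depth = V / A = 41.3 mm.

d ≈ 41.3 mm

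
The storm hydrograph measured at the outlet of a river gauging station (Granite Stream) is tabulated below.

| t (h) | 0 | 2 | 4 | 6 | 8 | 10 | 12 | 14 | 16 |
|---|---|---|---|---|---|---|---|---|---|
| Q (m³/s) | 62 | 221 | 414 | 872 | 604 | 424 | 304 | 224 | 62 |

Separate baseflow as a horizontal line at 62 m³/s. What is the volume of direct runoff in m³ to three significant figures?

V ≈ 1.89 × 10^7 m³

Direct-runoff ordinates (Q − Q_b): 0.0, 159.0, 352.0, 810.0, 542.0, 362.0, 242.0, 162.0, 0.0 m³/s.
ΣQ_DR = 2629 m³/s.
With Δt = 2 h = 7200 s, V = ΣQ_DR · Δt = 2629 × 7200 = 1.89 × 10^7 m³.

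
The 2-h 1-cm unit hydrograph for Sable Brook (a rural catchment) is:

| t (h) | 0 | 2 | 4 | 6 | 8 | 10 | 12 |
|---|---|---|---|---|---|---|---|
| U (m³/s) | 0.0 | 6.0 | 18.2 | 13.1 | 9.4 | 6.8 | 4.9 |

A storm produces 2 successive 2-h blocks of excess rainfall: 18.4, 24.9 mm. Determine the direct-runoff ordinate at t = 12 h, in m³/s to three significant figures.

Q ≈ 25.9 m³/s

By discrete convolution, Q_j = Σ (P_i / 10 mm) · U_{j−i}.
At t = 12 h (j=6): Q = (18.4/10)·4.9 + (24.9/10)·6.8 = 25.9 m³/s.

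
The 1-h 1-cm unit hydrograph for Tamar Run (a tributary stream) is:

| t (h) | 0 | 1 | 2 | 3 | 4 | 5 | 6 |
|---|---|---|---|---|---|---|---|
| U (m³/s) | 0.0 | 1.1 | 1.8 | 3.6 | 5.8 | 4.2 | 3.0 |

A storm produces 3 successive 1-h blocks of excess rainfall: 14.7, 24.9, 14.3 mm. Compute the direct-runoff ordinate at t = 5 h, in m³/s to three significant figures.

By discrete convolution, Q_j = Σ (P_i / 10 mm) · U_{j−i}.
At t = 5 h (j=5): Q = (14.7/10)·4.2 + (24.9/10)·5.8 + (14.3/10)·3.6 = 25.8 m³/s.

Q ≈ 25.8 m³/s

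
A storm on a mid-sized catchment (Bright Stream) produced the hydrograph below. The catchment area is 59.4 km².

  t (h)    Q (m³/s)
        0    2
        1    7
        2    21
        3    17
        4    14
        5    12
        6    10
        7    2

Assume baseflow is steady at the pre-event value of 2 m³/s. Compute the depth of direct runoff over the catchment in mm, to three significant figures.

Direct runoff: 0.0, 5.0, 19.0, 15.0, 12.0, 10.0, 8.0, 0.0 m³/s; ΣQ_DR = 69.00 m³/s.
V = ΣQ_DR · Δt = 69.00 × 3600 s = 2.484 × 10^5 m³.
Over A = 59.4 km², depth = V / A = 4.18 mm.

d ≈ 4.18 mm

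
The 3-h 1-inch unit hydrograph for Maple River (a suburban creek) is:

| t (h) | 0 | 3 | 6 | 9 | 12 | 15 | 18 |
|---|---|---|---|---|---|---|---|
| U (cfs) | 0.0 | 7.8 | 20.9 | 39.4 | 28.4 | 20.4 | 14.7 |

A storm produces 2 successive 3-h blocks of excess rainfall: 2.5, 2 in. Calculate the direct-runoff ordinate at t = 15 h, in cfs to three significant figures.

Q ≈ 108 cfs

By discrete convolution, Q_j = Σ (P_i / 1 in) · U_{j−i}.
At t = 15 h (j=5): Q = (2.5/1)·20.4 + (2/1)·28.4 = 108 cfs.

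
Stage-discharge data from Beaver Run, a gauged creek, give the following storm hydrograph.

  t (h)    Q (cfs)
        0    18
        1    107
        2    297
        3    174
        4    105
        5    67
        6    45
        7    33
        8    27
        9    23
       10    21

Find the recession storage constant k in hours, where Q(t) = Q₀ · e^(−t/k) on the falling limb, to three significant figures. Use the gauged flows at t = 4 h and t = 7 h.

k ≈ 2.59 h

On the falling limb, Q drops from 105 to 33 cfs between t = 4 h and t = 7 h (Δt = 3 h).
k = −Δt / ln(Q₂/Q₁) = −3 / ln(33/105) = 2.59 h.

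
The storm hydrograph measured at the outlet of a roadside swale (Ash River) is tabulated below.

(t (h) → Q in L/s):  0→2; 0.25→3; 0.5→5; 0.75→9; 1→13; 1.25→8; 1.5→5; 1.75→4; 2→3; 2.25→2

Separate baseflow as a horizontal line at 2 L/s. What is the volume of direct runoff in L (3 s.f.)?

V ≈ 30600 L

Direct-runoff ordinates (Q − Q_b): 0.0, 1.0, 3.0, 7.0, 11.0, 6.0, 3.0, 2.0, 1.0, 0.0 L/s.
ΣQ_DR = 34.00 L/s.
With Δt = 0.25 h = 900 s, V = ΣQ_DR · Δt = 34.00 × 900 = 30600 L.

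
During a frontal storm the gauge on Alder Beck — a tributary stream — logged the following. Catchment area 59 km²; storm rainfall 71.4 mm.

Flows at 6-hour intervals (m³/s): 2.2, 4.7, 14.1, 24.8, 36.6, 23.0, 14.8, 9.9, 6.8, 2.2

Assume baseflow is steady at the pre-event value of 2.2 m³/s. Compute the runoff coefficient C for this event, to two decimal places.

C ≈ 0.60

ΣQ_DR = 117.1 m³/s; V = ΣQ_DR·Δt = 2.529 × 10^6 m³.
Runoff depth d = V / A = 42.87 mm.
C = d / P = 42.87 / 71.4 = 0.60.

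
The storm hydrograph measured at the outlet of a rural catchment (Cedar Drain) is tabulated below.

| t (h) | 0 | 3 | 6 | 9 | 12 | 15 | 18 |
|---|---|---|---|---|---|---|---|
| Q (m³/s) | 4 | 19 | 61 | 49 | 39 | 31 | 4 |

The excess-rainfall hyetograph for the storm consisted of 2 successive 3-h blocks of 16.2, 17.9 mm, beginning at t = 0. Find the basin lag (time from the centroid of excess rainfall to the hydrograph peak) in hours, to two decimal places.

Centroid of excess rainfall: t_c = Σ P_i·t̄_i / ΣP_i = 3.0748 h (block centres at 1.5, 4.5 h).
Hydrograph peak occurs at t = 6 h, so basin lag t_L = 6 − 3.0748 = 2.93 h.

t_L ≈ 2.93 h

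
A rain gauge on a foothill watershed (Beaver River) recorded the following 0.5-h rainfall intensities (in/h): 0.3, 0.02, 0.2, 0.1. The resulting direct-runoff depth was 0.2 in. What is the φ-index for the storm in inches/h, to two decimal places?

Only the 3 blocks with intensity above φ contribute runoff: 0.3, 0.2, 0.1 in/h.
Σ(I−φ)·Δt = d  ⇒  (0.3+0.2+0.1 − 3φ)·0.5 = 0.2
φ = (0.6000 − 0.2/0.5) / 3 = 0.07 in/h.

φ ≈ 0.07 in/h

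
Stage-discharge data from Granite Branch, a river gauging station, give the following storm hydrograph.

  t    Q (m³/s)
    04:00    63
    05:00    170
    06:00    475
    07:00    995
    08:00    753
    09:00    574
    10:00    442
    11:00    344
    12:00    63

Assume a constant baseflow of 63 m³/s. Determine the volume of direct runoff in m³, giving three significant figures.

V ≈ 1.19 × 10^7 m³

Direct-runoff ordinates (Q − Q_b): 0.0, 107.0, 412.0, 932.0, 690.0, 511.0, 379.0, 281.0, 0.0 m³/s.
ΣQ_DR = 3312 m³/s.
With Δt = 1 h = 3600 s, V = ΣQ_DR · Δt = 3312 × 3600 = 1.19 × 10^7 m³.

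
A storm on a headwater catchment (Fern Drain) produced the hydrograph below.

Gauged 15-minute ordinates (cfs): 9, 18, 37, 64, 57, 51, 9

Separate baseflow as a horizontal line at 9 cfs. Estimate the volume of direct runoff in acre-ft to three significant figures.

Direct-runoff ordinates (Q − Q_b): 0.0, 9.0, 28.0, 55.0, 48.0, 42.0, 0.0 cfs.
ΣQ_DR = 182.0 cfs.
With Δt = 0.25 h = 900 s, V = ΣQ_DR · Δt = 182.0 × 900 = 1.64 × 10^5 ft³ = 3.76 acre-ft.

V ≈ 3.76 acre-ft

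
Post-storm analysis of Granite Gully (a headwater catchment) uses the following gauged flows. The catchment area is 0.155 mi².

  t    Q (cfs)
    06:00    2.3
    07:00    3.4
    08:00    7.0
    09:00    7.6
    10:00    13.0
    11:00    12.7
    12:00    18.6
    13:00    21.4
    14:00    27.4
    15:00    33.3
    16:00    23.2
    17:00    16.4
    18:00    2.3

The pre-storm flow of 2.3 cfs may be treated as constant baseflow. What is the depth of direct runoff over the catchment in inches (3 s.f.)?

Direct runoff: 0.0, 1.1, 4.7, 5.3, 10.7, 10.4, 16.3, 19.1, 25.1, 31.0, 20.9, 14.1, 0.0 cfs; ΣQ_DR = 158.7 cfs.
V = ΣQ_DR · Δt = 158.7 × 3600 s = 5.713 × 10^5 ft³.
Over A = 0.155 mi², depth = V / A = 1.59 in.

d ≈ 1.59 in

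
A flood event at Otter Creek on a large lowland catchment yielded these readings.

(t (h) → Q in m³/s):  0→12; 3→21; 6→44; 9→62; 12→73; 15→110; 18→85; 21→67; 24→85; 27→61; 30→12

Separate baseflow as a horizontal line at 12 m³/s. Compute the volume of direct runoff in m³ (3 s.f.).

V ≈ 5.40 × 10^6 m³

Direct-runoff ordinates (Q − Q_b): 0.0, 9.0, 32.0, 50.0, 61.0, 98.0, 73.0, 55.0, 73.0, 49.0, 0.0 m³/s.
ΣQ_DR = 500.0 m³/s.
With Δt = 3 h = 10800 s, V = ΣQ_DR · Δt = 500.0 × 10800 = 5.40 × 10^6 m³.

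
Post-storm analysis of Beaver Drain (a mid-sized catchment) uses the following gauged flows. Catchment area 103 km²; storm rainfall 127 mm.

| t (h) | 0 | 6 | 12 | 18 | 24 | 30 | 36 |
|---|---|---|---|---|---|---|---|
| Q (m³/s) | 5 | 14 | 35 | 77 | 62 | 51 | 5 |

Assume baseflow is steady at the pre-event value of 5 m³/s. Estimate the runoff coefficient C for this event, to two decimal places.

C ≈ 0.35

ΣQ_DR = 214.0 m³/s; V = ΣQ_DR·Δt = 4.622 × 10^6 m³.
Runoff depth d = V / A = 44.88 mm.
C = d / P = 44.88 / 127 = 0.35.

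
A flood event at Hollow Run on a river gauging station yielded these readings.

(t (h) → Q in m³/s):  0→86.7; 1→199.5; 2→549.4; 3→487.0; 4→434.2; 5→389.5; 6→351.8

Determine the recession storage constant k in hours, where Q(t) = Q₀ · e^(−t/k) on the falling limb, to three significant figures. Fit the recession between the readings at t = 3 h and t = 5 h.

On the falling limb, Q drops from 487.0 to 389.5 m³/s between t = 3 h and t = 5 h (Δt = 2 h).
k = −Δt / ln(Q₂/Q₁) = −2 / ln(389.5/487.0) = 8.95 h.

k ≈ 8.95 h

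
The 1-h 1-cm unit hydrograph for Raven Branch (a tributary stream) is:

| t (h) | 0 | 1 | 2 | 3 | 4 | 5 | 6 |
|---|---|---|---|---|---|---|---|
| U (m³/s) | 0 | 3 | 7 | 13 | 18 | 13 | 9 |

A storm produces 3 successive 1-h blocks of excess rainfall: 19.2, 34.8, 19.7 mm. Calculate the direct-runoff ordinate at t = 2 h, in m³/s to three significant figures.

By discrete convolution, Q_j = Σ (P_i / 10 mm) · U_{j−i}.
At t = 2 h (j=2): Q = (19.2/10)·7 + (34.8/10)·3 + (19.7/10)·0 = 23.9 m³/s.

Q ≈ 23.9 m³/s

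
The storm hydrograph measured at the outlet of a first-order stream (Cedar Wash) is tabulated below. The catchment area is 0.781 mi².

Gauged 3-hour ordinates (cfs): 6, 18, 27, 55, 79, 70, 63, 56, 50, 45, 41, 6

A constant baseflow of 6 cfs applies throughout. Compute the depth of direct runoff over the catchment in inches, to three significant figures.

Direct runoff: 0.0, 12.0, 21.0, 49.0, 73.0, 64.0, 57.0, 50.0, 44.0, 39.0, 35.0, 0.0 cfs; ΣQ_DR = 444.0 cfs.
V = ΣQ_DR · Δt = 444.0 × 10800 s = 4.795 × 10^6 ft³.
Over A = 0.781 mi², depth = V / A = 2.64 in.

d ≈ 2.64 in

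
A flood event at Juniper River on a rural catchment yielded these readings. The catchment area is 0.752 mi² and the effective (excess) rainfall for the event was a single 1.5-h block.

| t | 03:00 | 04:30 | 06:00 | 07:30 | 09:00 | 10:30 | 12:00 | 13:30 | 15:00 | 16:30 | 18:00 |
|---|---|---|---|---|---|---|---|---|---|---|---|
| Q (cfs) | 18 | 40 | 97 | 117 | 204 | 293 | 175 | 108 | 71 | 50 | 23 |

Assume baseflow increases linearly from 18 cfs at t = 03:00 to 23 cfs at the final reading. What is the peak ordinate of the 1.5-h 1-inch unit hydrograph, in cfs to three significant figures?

Direct runoff: 0.00, 21.50, 78.00, 97.50, 184.00, 272.50, 154.00, 86.50, 49.00, 27.50, 0.00 cfs; ΣQ_DR = 970.5 cfs, peak = 272.50 cfs.
Runoff depth d = ΣQ_DR·Δt / A = 970.5 × 5400 / (0.752 mi²) = 3.000 in.
The 1-inch UH is the DRH scaled by (1 in)/d, so U_p = 272.50 × 1/3.000 = 90.8 cfs.

U_p ≈ 90.8 cfs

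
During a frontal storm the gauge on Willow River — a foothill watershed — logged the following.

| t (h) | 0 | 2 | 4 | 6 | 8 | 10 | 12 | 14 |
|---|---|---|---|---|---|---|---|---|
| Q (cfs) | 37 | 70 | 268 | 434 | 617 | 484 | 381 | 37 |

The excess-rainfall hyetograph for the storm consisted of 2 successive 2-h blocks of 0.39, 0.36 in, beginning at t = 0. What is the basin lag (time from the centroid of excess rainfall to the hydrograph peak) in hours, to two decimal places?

Centroid of excess rainfall: t_c = Σ P_i·t̄_i / ΣP_i = 1.9600 h (block centres at 1, 3 h).
Hydrograph peak occurs at t = 8 h, so basin lag t_L = 8 − 1.9600 = 6.04 h.

t_L ≈ 6.04 h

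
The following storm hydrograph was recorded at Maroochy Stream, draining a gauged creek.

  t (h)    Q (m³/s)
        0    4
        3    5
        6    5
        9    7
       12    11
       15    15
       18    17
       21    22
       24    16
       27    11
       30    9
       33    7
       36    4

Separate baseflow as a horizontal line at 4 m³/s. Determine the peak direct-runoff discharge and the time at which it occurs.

Subtracting baseflow gives direct-runoff ordinates: 0.0, 1.0, 1.0, 3.0, 7.0, 11.0, 13.0, 18.0, 12.0, 7.0, 5.0, 3.0, 0.0 m³/s.
The maximum is 18.0 m³/s, occurring at the reading for t = 21 h.

Q_p = 18.0 m³/s at t = 21 h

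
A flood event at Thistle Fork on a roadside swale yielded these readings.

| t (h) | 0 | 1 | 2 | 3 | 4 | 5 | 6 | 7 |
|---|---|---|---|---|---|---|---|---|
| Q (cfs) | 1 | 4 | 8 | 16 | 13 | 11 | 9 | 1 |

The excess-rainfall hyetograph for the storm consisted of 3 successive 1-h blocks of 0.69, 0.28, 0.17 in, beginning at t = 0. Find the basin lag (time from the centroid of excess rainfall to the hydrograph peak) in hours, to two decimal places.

t_L ≈ 1.96 h

Centroid of excess rainfall: t_c = Σ P_i·t̄_i / ΣP_i = 1.0439 h (block centres at 0.5, 1.5, 2.5 h).
Hydrograph peak occurs at t = 3 h, so basin lag t_L = 3 − 1.0439 = 1.96 h.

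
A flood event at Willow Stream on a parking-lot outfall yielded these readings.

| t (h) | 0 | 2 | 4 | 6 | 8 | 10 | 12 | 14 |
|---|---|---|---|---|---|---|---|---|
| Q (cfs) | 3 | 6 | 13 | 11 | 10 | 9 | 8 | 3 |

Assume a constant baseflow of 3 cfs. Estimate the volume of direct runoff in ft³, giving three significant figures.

V ≈ 2.81 × 10^5 ft³

Direct-runoff ordinates (Q − Q_b): 0.0, 3.0, 10.0, 8.0, 7.0, 6.0, 5.0, 0.0 cfs.
ΣQ_DR = 39.00 cfs.
With Δt = 2 h = 7200 s, V = ΣQ_DR · Δt = 39.00 × 7200 = 2.81 × 10^5 ft³.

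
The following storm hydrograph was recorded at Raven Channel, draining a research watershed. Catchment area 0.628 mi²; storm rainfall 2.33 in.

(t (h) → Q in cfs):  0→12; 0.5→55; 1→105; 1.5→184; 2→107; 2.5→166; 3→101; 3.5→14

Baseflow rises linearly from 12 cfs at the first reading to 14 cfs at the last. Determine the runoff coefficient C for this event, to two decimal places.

ΣQ_DR = 640.0 cfs; V = ΣQ_DR·Δt = 1.152 × 10^6 ft³.
Runoff depth d = V / A = 0.7896 in.
C = d / P = 0.7896 / 2.33 = 0.34.

C ≈ 0.34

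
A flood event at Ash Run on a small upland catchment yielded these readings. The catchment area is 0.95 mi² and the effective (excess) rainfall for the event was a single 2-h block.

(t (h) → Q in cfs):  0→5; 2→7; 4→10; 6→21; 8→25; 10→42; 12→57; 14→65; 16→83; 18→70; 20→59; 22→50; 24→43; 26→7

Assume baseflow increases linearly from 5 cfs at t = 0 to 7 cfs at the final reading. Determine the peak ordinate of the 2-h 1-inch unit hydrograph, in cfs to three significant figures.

Direct runoff: 0.00, 1.85, 4.69, 15.54, 19.38, 36.23, 51.08, 58.92, 76.77, 63.62, 52.46, 43.31, 36.15, 0.00 cfs; ΣQ_DR = 460.0 cfs, peak = 76.77 cfs.
Runoff depth d = ΣQ_DR·Δt / A = 460.0 × 7200 / (0.95 mi²) = 1.501 in.
The 1-inch UH is the DRH scaled by (1 in)/d, so U_p = 76.77 × 1/1.501 = 51.2 cfs.

U_p ≈ 51.2 cfs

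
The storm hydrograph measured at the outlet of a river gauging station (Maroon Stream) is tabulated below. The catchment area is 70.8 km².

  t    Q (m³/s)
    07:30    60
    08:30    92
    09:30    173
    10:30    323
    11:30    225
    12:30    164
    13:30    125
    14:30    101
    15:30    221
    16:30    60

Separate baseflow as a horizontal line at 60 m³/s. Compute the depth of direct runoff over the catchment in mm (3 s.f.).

d ≈ 48.0 mm

Direct runoff: 0.0, 32.0, 113.0, 263.0, 165.0, 104.0, 65.0, 41.0, 161.0, 0.0 m³/s; ΣQ_DR = 944.0 m³/s.
V = ΣQ_DR · Δt = 944.0 × 3600 s = 3.398 × 10^6 m³.
Over A = 70.8 km², depth = V / A = 48.0 mm.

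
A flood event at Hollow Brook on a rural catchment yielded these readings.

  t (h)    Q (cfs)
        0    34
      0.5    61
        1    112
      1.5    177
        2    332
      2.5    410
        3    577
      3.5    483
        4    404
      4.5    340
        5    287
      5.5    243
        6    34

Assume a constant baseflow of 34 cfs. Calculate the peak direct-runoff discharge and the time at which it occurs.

Subtracting baseflow gives direct-runoff ordinates: 0.0, 27.0, 78.0, 143.0, 298.0, 376.0, 543.0, 449.0, 370.0, 306.0, 253.0, 209.0, 0.0 cfs.
The maximum is 543.0 cfs, occurring at the reading for t = 3 h.

Q_p = 543.0 cfs at t = 3 h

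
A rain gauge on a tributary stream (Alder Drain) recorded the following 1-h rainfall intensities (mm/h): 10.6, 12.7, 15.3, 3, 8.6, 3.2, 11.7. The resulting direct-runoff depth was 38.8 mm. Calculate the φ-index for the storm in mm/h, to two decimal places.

φ ≈ 4.02 mm/h

Only the 5 blocks with intensity above φ contribute runoff: 10.6, 12.7, 15.3, 8.6, 11.7 mm/h.
Σ(I−φ)·Δt = d  ⇒  (10.6+12.7+15.3+8.6+11.7 − 5φ)·1 = 38.8
φ = (58.90 − 38.8/1) / 5 = 4.02 mm/h.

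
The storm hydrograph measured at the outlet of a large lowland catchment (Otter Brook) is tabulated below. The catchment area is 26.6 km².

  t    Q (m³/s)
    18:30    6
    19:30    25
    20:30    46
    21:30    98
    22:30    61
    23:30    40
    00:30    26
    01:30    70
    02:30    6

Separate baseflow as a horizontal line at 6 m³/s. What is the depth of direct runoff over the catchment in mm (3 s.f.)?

Direct runoff: 0.0, 19.0, 40.0, 92.0, 55.0, 34.0, 20.0, 64.0, 0.0 m³/s; ΣQ_DR = 324.0 m³/s.
V = ΣQ_DR · Δt = 324.0 × 3600 s = 1.166 × 10^6 m³.
Over A = 26.6 km², depth = V / A = 43.8 mm.

d ≈ 43.8 mm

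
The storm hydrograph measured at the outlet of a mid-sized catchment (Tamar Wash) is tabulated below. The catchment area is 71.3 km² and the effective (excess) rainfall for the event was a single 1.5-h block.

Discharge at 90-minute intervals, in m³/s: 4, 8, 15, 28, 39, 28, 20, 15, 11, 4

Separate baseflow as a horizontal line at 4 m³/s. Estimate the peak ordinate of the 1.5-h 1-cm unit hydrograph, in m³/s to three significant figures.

Direct runoff: 0.0, 4.0, 11.0, 24.0, 35.0, 24.0, 16.0, 11.0, 7.0, 0.0 m³/s; ΣQ_DR = 132.0 m³/s, peak = 35.0 m³/s.
Runoff depth d = ΣQ_DR·Δt / A = 132.0 × 5400 / (71.3 km²) = 9.997 mm.
The 1-cm UH is the DRH scaled by (10 mm)/d, so U_p = 35.0 × 10/9.997 = 35.0 m³/s.

U_p ≈ 35.0 m³/s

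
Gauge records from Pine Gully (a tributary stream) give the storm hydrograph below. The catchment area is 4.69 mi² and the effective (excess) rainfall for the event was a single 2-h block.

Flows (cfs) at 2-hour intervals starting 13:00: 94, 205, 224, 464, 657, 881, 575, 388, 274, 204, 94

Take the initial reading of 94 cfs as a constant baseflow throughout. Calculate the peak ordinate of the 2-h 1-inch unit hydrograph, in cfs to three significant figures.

Direct runoff: 0.0, 111.0, 130.0, 370.0, 563.0, 787.0, 481.0, 294.0, 180.0, 110.0, 0.0 cfs; ΣQ_DR = 3026 cfs, peak = 787.0 cfs.
Runoff depth d = ΣQ_DR·Δt / A = 3026 × 7200 / (4.69 mi²) = 2.000 in.
The 1-inch UH is the DRH scaled by (1 in)/d, so U_p = 787.0 × 1/2.000 = 394 cfs.

U_p ≈ 394 cfs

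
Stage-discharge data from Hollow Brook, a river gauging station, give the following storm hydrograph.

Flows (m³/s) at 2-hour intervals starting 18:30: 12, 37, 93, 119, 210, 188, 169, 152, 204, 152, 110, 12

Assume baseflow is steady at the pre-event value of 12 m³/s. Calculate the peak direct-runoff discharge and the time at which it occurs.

Q_p = 198.0 m³/s at t = 02:30

Subtracting baseflow gives direct-runoff ordinates: 0.0, 25.0, 81.0, 107.0, 198.0, 176.0, 157.0, 140.0, 192.0, 140.0, 98.0, 0.0 m³/s.
The maximum is 198.0 m³/s, occurring at the reading for t = 02:30.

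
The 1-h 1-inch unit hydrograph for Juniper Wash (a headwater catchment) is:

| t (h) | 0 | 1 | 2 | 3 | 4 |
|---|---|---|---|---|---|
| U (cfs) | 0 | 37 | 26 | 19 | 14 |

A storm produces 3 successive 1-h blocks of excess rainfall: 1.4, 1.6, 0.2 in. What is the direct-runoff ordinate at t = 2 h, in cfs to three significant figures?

By discrete convolution, Q_j = Σ (P_i / 1 in) · U_{j−i}.
At t = 2 h (j=2): Q = (1.4/1)·26 + (1.6/1)·37 + (0.2/1)·0 = 95.6 cfs.

Q ≈ 95.6 cfs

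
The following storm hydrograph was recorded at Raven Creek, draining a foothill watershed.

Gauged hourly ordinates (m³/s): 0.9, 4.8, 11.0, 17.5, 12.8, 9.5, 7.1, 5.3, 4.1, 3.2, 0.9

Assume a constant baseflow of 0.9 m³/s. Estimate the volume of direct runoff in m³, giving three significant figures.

Direct-runoff ordinates (Q − Q_b): 0.0, 3.9, 10.1, 16.6, 11.9, 8.6, 6.2, 4.4, 3.2, 2.3, 0.0 m³/s.
ΣQ_DR = 67.20 m³/s.
With Δt = 1 h = 3600 s, V = ΣQ_DR · Δt = 67.20 × 3600 = 2.42 × 10^5 m³.

V ≈ 2.42 × 10^5 m³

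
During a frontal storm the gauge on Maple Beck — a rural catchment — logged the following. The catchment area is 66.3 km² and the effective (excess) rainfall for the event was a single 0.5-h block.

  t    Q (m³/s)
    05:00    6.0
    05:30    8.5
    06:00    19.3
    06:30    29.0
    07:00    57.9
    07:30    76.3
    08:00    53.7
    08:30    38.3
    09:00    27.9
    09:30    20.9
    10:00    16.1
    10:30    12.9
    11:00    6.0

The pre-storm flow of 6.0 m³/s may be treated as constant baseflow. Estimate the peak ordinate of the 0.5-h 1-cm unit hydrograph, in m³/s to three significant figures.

Direct runoff: 0.0, 2.5, 13.3, 23.0, 51.9, 70.3, 47.7, 32.3, 21.9, 14.9, 10.1, 6.9, 0.0 m³/s; ΣQ_DR = 294.8 m³/s, peak = 70.3 m³/s.
Runoff depth d = ΣQ_DR·Δt / A = 294.8 × 1800 / (66.3 km²) = 8.004 mm.
The 1-cm UH is the DRH scaled by (10 mm)/d, so U_p = 70.3 × 10/8.004 = 87.8 m³/s.

U_p ≈ 87.8 m³/s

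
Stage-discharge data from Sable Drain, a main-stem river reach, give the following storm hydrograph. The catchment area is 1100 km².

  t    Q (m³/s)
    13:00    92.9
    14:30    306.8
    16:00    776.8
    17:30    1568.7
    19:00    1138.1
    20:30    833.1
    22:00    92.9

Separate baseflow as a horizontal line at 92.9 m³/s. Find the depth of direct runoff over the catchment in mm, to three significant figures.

Direct runoff: 0.0, 213.9, 683.9, 1475.8, 1045.2, 740.2, 0.0 m³/s; ΣQ_DR = 4159 m³/s.
V = ΣQ_DR · Δt = 4159 × 5400 s = 2.246 × 10^7 m³.
Over A = 1100 km², depth = V / A = 20.4 mm.

d ≈ 20.4 mm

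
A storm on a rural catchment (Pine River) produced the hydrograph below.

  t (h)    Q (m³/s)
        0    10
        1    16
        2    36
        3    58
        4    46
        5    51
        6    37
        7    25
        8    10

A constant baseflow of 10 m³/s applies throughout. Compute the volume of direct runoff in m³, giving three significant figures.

Direct-runoff ordinates (Q − Q_b): 0.0, 6.0, 26.0, 48.0, 36.0, 41.0, 27.0, 15.0, 0.0 m³/s.
ΣQ_DR = 199.0 m³/s.
With Δt = 1 h = 3600 s, V = ΣQ_DR · Δt = 199.0 × 3600 = 7.16 × 10^5 m³.

V ≈ 7.16 × 10^5 m³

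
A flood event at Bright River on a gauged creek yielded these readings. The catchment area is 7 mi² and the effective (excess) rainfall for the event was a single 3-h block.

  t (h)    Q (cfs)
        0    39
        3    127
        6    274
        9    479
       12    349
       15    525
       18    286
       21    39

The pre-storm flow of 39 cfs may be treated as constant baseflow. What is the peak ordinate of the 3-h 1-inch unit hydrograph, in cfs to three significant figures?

Direct runoff: 0.0, 88.0, 235.0, 440.0, 310.0, 486.0, 247.0, 0.0 cfs; ΣQ_DR = 1806 cfs, peak = 486.0 cfs.
Runoff depth d = ΣQ_DR·Δt / A = 1806 × 10800 / (7 mi²) = 1.199 in.
The 1-inch UH is the DRH scaled by (1 in)/d, so U_p = 486.0 × 1/1.199 = 405 cfs.

U_p ≈ 405 cfs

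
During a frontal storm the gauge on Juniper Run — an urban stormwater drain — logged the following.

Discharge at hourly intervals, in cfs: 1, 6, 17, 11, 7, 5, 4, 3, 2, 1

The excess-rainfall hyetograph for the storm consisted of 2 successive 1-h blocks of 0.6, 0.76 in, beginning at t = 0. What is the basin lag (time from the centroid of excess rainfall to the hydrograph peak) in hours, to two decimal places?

Centroid of excess rainfall: t_c = Σ P_i·t̄_i / ΣP_i = 1.0588 h (block centres at 0.5, 1.5 h).
Hydrograph peak occurs at t = 2 h, so basin lag t_L = 2 − 1.0588 = 0.94 h.

t_L ≈ 0.94 h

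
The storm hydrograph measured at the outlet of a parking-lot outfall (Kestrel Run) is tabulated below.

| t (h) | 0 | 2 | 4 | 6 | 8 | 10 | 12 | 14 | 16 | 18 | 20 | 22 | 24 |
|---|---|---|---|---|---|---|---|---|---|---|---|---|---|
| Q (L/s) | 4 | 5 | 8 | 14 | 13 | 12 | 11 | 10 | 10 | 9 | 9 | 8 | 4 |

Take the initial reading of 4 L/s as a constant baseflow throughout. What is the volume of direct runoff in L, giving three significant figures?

V ≈ 4.68 × 10^5 L

Direct-runoff ordinates (Q − Q_b): 0.0, 1.0, 4.0, 10.0, 9.0, 8.0, 7.0, 6.0, 6.0, 5.0, 5.0, 4.0, 0.0 L/s.
ΣQ_DR = 65.00 L/s.
With Δt = 2 h = 7200 s, V = ΣQ_DR · Δt = 65.00 × 7200 = 4.68 × 10^5 L.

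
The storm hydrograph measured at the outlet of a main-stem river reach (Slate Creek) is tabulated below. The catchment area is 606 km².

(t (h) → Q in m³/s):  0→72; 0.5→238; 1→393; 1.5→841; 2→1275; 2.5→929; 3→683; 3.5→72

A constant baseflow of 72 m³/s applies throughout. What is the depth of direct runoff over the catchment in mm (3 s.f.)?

Direct runoff: 0.0, 166.0, 321.0, 769.0, 1203.0, 857.0, 611.0, 0.0 m³/s; ΣQ_DR = 3927 m³/s.
V = ΣQ_DR · Δt = 3927 × 1800 s = 7.069 × 10^6 m³.
Over A = 606 km², depth = V / A = 11.7 mm.

d ≈ 11.7 mm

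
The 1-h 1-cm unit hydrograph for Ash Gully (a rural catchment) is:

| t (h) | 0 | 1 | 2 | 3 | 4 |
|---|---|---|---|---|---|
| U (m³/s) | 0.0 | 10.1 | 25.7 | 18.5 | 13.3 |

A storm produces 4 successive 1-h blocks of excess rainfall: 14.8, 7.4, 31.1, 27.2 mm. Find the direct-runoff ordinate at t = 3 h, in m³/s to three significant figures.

Q ≈ 77.8 m³/s

By discrete convolution, Q_j = Σ (P_i / 10 mm) · U_{j−i}.
At t = 3 h (j=3): Q = (14.8/10)·18.5 + (7.4/10)·25.7 + (31.1/10)·10.1 + (27.2/10)·0.0 = 77.8 m³/s.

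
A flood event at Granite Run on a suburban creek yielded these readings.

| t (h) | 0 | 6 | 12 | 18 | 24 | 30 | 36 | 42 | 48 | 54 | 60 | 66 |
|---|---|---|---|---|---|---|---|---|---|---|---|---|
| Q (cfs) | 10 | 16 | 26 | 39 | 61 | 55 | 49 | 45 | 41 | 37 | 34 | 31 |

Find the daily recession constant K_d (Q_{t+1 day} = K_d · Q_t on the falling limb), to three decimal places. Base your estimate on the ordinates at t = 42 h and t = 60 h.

K_d ≈ 0.688

Between t = 42 h and t = 60 h the flow falls from 45 to 34 cfs over 3×6 h = 18 h.
Per-interval ratio K = (34/45)^(1/3) = 0.9108; K_d = K^(24/6) = 0.688.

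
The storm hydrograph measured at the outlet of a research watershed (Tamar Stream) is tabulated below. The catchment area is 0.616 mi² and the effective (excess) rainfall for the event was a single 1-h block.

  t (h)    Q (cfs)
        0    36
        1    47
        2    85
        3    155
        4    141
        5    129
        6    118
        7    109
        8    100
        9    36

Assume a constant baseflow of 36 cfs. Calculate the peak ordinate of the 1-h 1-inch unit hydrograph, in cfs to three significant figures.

U_p ≈ 79.4 cfs

Direct runoff: 0.0, 11.0, 49.0, 119.0, 105.0, 93.0, 82.0, 73.0, 64.0, 0.0 cfs; ΣQ_DR = 596.0 cfs, peak = 119.0 cfs.
Runoff depth d = ΣQ_DR·Δt / A = 596.0 × 3600 / (0.616 mi²) = 1.499 in.
The 1-inch UH is the DRH scaled by (1 in)/d, so U_p = 119.0 × 1/1.499 = 79.4 cfs.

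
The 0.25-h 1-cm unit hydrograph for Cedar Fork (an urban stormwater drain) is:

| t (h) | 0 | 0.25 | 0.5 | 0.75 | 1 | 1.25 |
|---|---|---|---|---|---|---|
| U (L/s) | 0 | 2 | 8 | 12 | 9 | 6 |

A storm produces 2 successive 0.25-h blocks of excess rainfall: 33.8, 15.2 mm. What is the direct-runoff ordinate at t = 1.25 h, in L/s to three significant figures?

By discrete convolution, Q_j = Σ (P_i / 10 mm) · U_{j−i}.
At t = 1.25 h (j=5): Q = (33.8/10)·6 + (15.2/10)·9 = 34.0 L/s.

Q ≈ 34.0 L/s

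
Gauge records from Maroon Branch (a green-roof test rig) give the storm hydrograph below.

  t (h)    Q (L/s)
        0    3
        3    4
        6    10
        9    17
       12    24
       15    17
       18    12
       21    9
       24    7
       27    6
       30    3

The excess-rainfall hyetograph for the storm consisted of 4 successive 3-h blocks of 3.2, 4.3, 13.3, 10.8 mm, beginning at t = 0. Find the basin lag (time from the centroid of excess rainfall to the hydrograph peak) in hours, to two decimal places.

Centroid of excess rainfall: t_c = Σ P_i·t̄_i / ΣP_i = 7.5095 h (block centres at 1.5, 4.5, 7.5, 10.5 h).
Hydrograph peak occurs at t = 12 h, so basin lag t_L = 12 − 7.5095 = 4.49 h.

t_L ≈ 4.49 h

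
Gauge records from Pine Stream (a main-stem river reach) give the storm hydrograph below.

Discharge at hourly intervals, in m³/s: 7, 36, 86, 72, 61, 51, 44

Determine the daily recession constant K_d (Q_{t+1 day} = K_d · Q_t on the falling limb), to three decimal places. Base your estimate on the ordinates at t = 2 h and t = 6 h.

Between t = 2 h and t = 6 h the flow falls from 86 to 44 m³/s over 4×1 h = 4 h.
Per-interval ratio K = (44/86)^(1/4) = 0.8457; K_d = K^(24/1) = 0.018.

K_d ≈ 0.018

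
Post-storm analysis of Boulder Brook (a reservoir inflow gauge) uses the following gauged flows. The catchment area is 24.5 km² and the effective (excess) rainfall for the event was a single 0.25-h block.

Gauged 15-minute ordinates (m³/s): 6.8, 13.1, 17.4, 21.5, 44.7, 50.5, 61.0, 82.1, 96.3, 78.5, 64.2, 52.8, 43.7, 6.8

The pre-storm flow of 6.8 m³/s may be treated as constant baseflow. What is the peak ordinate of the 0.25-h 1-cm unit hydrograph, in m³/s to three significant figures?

U_p ≈ 44.8 m³/s

Direct runoff: 0.0, 6.3, 10.6, 14.7, 37.9, 43.7, 54.2, 75.3, 89.5, 71.7, 57.4, 46.0, 36.9, 0.0 m³/s; ΣQ_DR = 544.2 m³/s, peak = 89.5 m³/s.
Runoff depth d = ΣQ_DR·Δt / A = 544.2 × 900 / (24.5 km²) = 19.99 mm.
The 1-cm UH is the DRH scaled by (10 mm)/d, so U_p = 89.5 × 10/19.99 = 44.8 m³/s.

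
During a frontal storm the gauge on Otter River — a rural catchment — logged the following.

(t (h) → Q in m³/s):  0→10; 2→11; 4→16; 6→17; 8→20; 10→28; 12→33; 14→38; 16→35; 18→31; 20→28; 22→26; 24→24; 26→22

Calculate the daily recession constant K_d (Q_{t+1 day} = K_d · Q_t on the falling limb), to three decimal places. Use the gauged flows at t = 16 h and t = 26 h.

K_d ≈ 0.328

Between t = 16 h and t = 26 h the flow falls from 35 to 22 m³/s over 5×2 h = 10 h.
Per-interval ratio K = (22/35)^(1/5) = 0.9113; K_d = K^(24/2) = 0.328.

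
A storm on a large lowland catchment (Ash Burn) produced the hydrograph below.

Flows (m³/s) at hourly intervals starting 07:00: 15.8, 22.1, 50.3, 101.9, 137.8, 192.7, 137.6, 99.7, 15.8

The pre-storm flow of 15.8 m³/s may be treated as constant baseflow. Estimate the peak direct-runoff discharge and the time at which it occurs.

Subtracting baseflow gives direct-runoff ordinates: 0.0, 6.3, 34.5, 86.1, 122.0, 176.9, 121.8, 83.9, 0.0 m³/s.
The maximum is 176.9 m³/s, occurring at the reading for t = 12:00.

Q_p = 176.9 m³/s at t = 12:00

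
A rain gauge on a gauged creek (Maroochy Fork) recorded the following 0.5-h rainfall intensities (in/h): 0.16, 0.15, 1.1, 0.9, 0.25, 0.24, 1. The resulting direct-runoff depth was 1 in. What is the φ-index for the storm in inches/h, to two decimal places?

φ ≈ 0.33 in/h

Only the 3 blocks with intensity above φ contribute runoff: 1.1, 0.9, 1 in/h.
Σ(I−φ)·Δt = d  ⇒  (1.1+0.9+1 − 3φ)·0.5 = 1
φ = (3.000 − 1/0.5) / 3 = 0.33 in/h.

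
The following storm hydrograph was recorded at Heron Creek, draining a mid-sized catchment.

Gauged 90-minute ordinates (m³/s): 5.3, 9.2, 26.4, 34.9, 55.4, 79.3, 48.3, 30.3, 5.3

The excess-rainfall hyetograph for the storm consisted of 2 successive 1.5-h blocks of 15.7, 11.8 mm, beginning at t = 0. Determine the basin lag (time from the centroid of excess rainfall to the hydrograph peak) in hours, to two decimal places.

t_L ≈ 6.11 h

Centroid of excess rainfall: t_c = Σ P_i·t̄_i / ΣP_i = 1.3936 h (block centres at 0.75, 2.25 h).
Hydrograph peak occurs at t = 7.5 h, so basin lag t_L = 7.5 − 1.3936 = 6.11 h.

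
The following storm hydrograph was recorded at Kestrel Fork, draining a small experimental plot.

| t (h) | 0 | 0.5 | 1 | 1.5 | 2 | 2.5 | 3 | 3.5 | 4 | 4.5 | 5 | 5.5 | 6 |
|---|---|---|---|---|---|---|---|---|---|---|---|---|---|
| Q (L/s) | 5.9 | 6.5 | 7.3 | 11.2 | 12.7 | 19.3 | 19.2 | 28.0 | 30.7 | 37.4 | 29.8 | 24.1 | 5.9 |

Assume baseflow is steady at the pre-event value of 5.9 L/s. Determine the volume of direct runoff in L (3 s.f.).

V ≈ 2.90 × 10^5 L

Direct-runoff ordinates (Q − Q_b): 0.0, 0.6, 1.4, 5.3, 6.8, 13.4, 13.3, 22.1, 24.8, 31.5, 23.9, 18.2, 0.0 L/s.
ΣQ_DR = 161.3 L/s.
With Δt = 0.5 h = 1800 s, V = ΣQ_DR · Δt = 161.3 × 1800 = 2.90 × 10^5 L.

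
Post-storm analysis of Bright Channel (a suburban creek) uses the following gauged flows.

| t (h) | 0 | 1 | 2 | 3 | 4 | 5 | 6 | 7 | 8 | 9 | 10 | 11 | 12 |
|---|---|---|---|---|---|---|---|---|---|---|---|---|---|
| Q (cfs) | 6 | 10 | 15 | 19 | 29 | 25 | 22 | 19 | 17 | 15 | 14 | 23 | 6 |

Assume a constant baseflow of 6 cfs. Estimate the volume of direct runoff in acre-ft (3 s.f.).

V ≈ 11.7 acre-ft

Direct-runoff ordinates (Q − Q_b): 0.0, 4.0, 9.0, 13.0, 23.0, 19.0, 16.0, 13.0, 11.0, 9.0, 8.0, 17.0, 0.0 cfs.
ΣQ_DR = 142.0 cfs.
With Δt = 1 h = 3600 s, V = ΣQ_DR · Δt = 142.0 × 3600 = 5.11 × 10^5 ft³ = 11.7 acre-ft.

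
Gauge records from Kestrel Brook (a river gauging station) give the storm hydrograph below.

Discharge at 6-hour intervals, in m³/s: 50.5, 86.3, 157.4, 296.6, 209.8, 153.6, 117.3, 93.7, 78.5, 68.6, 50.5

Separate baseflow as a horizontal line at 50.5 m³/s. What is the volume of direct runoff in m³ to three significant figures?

V ≈ 1.74 × 10^7 m³

Direct-runoff ordinates (Q − Q_b): 0.0, 35.8, 106.9, 246.1, 159.3, 103.1, 66.8, 43.2, 28.0, 18.1, 0.0 m³/s.
ΣQ_DR = 807.3 m³/s.
With Δt = 6 h = 21600 s, V = ΣQ_DR · Δt = 807.3 × 21600 = 1.74 × 10^7 m³.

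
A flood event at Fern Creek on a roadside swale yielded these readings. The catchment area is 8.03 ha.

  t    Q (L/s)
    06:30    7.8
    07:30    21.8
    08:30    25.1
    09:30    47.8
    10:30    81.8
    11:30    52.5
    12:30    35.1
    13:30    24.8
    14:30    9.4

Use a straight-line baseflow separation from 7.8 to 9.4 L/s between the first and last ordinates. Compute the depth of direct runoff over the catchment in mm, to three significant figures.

d ≈ 10.3 mm

Direct runoff: 0.00, 13.80, 16.90, 39.40, 73.20, 43.70, 26.10, 15.60, 0.00 L/s; ΣQ_DR = 228.7 L/s.
V = ΣQ_DR · Δt = 228.7 × 3600 s = 8.233 × 10^5 L.
Over A = 8.03 ha, depth = V / A = 10.3 mm.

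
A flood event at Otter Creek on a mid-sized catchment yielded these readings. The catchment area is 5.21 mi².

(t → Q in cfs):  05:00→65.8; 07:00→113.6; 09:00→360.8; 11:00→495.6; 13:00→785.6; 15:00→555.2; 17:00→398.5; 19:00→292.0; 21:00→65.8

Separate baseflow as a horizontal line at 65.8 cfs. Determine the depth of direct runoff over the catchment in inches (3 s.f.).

Direct runoff: 0.0, 47.8, 295.0, 429.8, 719.8, 489.4, 332.7, 226.2, 0.0 cfs; ΣQ_DR = 2541 cfs.
V = ΣQ_DR · Δt = 2541 × 7200 s = 1.829 × 10^7 ft³.
Over A = 5.21 mi², depth = V / A = 1.51 in.

d ≈ 1.51 in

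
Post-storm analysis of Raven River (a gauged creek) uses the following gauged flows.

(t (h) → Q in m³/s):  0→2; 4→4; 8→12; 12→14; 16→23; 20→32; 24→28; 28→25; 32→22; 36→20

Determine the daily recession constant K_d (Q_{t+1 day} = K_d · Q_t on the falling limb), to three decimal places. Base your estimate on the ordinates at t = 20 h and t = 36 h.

Between t = 20 h and t = 36 h the flow falls from 32 to 20 m³/s over 4×4 h = 16 h.
Per-interval ratio K = (20/32)^(1/4) = 0.8891; K_d = K^(24/4) = 0.494.

K_d ≈ 0.494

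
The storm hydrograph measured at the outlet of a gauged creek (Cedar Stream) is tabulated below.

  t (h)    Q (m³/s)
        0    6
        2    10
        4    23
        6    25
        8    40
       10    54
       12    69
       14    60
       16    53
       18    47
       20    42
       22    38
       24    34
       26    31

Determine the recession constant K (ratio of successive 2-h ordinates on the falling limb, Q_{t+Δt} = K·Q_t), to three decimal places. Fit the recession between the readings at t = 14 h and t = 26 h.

K ≈ 0.896

Using the recession-limb readings at t = 14 h and t = 26 h: Q falls from 60 to 31 m³/s over 6 intervals.
K = (Q₂/Q₁)^(1/6) = (31/60)^(1/6) = 0.896.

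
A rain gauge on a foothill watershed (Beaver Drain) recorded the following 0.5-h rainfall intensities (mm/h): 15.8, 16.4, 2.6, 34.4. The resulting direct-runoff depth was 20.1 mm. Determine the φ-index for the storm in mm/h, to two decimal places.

φ ≈ 8.80 mm/h

Only the 3 blocks with intensity above φ contribute runoff: 15.8, 16.4, 34.4 mm/h.
Σ(I−φ)·Δt = d  ⇒  (15.8+16.4+34.4 − 3φ)·0.5 = 20.1
φ = (66.60 − 20.1/0.5) / 3 = 8.80 mm/h.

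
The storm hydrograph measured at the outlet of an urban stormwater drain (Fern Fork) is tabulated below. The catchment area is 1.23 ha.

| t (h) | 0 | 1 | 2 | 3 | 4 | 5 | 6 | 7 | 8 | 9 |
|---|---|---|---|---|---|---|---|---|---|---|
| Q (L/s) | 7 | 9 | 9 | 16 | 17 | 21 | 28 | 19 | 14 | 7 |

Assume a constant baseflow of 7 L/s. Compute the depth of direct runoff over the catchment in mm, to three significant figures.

Direct runoff: 0.0, 2.0, 2.0, 9.0, 10.0, 14.0, 21.0, 12.0, 7.0, 0.0 L/s; ΣQ_DR = 77.00 L/s.
V = ΣQ_DR · Δt = 77.00 × 3600 s = 2.772 × 10^5 L.
Over A = 1.23 ha, depth = V / A = 22.5 mm.

d ≈ 22.5 mm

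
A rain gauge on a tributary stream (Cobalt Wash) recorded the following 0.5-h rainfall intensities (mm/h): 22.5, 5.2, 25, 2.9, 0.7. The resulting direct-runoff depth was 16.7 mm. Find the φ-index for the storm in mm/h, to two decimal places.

Only the 2 blocks with intensity above φ contribute runoff: 22.5, 25 mm/h.
Σ(I−φ)·Δt = d  ⇒  (22.5+25 − 2φ)·0.5 = 16.7
φ = (47.50 − 16.7/0.5) / 2 = 7.05 mm/h.

φ ≈ 7.05 mm/h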